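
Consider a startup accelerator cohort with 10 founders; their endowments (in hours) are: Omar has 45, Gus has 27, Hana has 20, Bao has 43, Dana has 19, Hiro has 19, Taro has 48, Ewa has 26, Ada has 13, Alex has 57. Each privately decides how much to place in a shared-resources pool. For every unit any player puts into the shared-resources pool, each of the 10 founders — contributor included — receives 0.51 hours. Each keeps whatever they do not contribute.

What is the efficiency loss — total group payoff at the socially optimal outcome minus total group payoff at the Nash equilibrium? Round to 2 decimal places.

1299.70 hours

The private return per contributed unit is 0.51 < 1 for everyone, so the Nash equilibrium is zero contribution and the group total is Σ E_j = 45 + 27 + 20 + 43 + 19 + 19 + 48 + 26 + 13 + 57 = 317.
Each contributed unit returns 5.100 to the group, so the social optimum is full contribution by everyone: group total = 5.100 × 317 = 1616.70.
Efficiency loss = (5.100 − 1) × 317 = 1299.70.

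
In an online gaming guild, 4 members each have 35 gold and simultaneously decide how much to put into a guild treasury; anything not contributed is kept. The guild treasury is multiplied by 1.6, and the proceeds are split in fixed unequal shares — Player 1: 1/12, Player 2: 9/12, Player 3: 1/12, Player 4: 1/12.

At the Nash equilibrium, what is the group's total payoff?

Each unit j contributes comes back to j as 1.6 × (j's share), so j prefers to contribute only if that share exceeds 1/1.6 = 0.6250; otherwise keeping the unit dominates.
Player 2 alone (share 9/12) is above the threshold, contributing 35; the remaining 3 contribute 0. Total contributed: 35.
The guild treasury pays out 1.6 × 35 = 56.00 in total (split across the unequal shares, but the aggregate is all that matters for the group sum).
The 3 free-riders keep 35 each, adding 105. Group total = 105 + 56.00 = 161.00.

161.00 gold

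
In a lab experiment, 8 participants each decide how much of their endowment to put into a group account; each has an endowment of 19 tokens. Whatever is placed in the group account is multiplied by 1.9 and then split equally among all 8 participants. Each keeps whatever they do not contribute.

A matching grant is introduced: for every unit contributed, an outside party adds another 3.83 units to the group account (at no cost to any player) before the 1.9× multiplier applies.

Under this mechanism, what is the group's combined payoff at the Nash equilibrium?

1394.90 tokens

With the mechanism, a contributed unit returns 1.9 × 4.83 / 8 = 1.1471 per unit of net cost to the contributor — now above 1 — so contributing fully is weakly dominant for every player.
At the Nash equilibrium everyone contributes 19. Group total payoff = 1.9 × 4.83 × 152 = 1394.90.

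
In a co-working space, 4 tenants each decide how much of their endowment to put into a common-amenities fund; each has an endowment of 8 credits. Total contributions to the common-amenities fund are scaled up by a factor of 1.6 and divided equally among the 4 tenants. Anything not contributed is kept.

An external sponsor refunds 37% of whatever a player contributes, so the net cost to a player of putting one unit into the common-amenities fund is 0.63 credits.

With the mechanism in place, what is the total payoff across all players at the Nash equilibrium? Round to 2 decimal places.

32.00 credits

The effective private return is (1.6/4) / 0.63 = 0.6349, which is still under 1, so the mechanism doesn't change anyone's dominant strategy: zero contribution.
Everyone keeps their endowment and the group total is 4 × 8 = 32.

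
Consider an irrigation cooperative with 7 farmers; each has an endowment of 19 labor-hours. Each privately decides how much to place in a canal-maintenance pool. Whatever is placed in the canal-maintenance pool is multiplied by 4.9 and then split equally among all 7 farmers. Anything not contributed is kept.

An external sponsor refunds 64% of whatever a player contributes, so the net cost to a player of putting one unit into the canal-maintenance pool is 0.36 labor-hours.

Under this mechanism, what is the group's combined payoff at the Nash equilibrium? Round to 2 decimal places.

The effective private return per unit is now (4.9/7) / 0.36 = 1.9444 > 1, so every player's dominant strategy flips to full contribution.
So the Nash equilibrium is full contribution by all 7; the group earns 7 × (19 × 0.64 + 4.9 × 19) = 736.82.

736.82 labor-hours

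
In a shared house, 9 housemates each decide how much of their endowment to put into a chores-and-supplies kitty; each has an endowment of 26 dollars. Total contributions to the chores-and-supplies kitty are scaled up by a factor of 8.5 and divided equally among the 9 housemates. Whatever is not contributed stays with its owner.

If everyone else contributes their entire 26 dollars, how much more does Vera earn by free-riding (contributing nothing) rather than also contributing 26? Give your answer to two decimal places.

1.44 dollars

Switching from a contribution of 26 to 0 lets Vera keep an extra 26 dollars, but lowers the chores-and-supplies kitty by 26, which costs Vera their own share of that drop: 8.5/9 × 26 = 24.56.
Net gain = 26 − 24.56 = 1.44. The private return per contributed unit (0.9444) is below 1, so free-riding is indeed the best response regardless of what the others do.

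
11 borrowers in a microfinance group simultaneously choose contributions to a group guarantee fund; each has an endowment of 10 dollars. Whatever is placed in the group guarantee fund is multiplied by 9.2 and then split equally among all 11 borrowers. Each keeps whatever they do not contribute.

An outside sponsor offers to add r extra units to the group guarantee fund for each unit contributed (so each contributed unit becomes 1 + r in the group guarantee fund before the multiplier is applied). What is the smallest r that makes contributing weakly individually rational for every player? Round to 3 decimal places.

0.196

With matching at rate r, one contributed unit becomes (1 + r) in the group guarantee fund and returns 9.2 × (1 + r) / 11 to the contributor.
Setting this equal to 1: 1 + r = 11/9.2 = 1.1957.
So the minimum matching rate is r = 1.1957 − 1 = 0.196.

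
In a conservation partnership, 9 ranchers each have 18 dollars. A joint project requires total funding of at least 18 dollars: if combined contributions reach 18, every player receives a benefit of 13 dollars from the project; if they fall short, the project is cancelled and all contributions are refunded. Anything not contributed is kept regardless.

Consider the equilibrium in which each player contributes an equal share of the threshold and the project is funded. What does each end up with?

Equal share of the threshold: 18/9 = 2.
At this profile no one gains by cutting their contribution: any cut drops the total below 18, the project is cancelled, contributions are refunded, and the deviator ends with 18, which is less than 18 − 2 + 13 = 29. Contributing more than 2 just wastes the excess. So contributing exactly 2 is a best response.
Each player's payoff: 18 − 2 + 13 = 29.

29 dollars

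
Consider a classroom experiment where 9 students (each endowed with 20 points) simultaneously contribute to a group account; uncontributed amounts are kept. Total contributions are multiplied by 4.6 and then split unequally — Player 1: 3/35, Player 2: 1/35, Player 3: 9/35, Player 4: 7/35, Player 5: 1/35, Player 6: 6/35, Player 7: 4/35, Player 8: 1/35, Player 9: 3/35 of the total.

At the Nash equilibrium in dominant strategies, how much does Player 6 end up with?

Each unit j contributes comes back to j as 4.6 × (j's share), so j prefers to contribute only if that share exceeds 1/4.6 = 0.2174; otherwise keeping the unit dominates.
Only Player 3 (9/35) clears that bar, contributing 20; the remaining 8 contribute 0. Total contributed: 20.
Player 6 keeps 20 and receives 4.6 × 20 × 6/35 = 15.77 from the group account, for a payoff of 35.77.

35.77 points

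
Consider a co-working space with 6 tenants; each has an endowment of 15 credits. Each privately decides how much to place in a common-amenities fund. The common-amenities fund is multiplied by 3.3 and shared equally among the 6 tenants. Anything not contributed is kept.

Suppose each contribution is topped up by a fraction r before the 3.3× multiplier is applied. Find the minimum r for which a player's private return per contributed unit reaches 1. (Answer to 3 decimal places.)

With matching at rate r, one contributed unit becomes (1 + r) in the common-amenities fund and returns 3.3 × (1 + r) / 6 to the contributor.
Setting this equal to 1: 1 + r = 6/3.3 = 1.8182.
So the minimum matching rate is r = 1.8182 − 1 = 0.818.

0.818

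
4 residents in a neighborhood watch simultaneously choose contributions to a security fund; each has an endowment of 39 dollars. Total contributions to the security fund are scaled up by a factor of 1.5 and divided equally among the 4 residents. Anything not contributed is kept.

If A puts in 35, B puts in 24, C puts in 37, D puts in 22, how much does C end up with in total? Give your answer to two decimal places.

Total contributed: 35 + 24 + 37 + 22 = 118.
Each receives 1.5 × 118 / 4 = 44.25 from the security fund.
C keeps 39 − 37 = 2, so C's payoff is 2 + 44.25 = 46.25.

46.25 dollars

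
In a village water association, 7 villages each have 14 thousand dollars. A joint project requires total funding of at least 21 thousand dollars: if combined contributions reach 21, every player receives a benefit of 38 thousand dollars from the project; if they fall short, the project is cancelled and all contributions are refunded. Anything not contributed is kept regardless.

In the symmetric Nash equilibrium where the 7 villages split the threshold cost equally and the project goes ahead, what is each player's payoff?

49 thousand dollars

Equal share of the threshold: 21/7 = 3.
At this profile no one gains by cutting their contribution: any cut drops the total below 21, the project is cancelled, contributions are refunded, and the deviator ends with 14, which is less than 14 − 3 + 38 = 49. Contributing more than 3 just wastes the excess. So contributing exactly 3 is a best response.
Each player's payoff: 14 − 3 + 38 = 49.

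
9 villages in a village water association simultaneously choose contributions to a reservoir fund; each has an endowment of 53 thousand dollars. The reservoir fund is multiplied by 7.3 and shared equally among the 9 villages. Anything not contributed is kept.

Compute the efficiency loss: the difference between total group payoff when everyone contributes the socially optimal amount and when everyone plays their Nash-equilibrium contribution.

3005.10 thousand dollars

Each contributed unit returns 7.3/9 = 0.8111 to its contributor — below 1 — so contributing 0 is dominant for every player. At the Nash equilibrium everyone keeps their 53, and the group total is 9 × 53 = 477.
Each contributed unit returns 7.300 to the group as a whole (0.8111 to each of 9 players), which exceeds 1, so the social optimum is full contribution: group total = 7.300 × 477 = 3482.10.
Efficiency loss = 3482.10 − 477 = 3005.10.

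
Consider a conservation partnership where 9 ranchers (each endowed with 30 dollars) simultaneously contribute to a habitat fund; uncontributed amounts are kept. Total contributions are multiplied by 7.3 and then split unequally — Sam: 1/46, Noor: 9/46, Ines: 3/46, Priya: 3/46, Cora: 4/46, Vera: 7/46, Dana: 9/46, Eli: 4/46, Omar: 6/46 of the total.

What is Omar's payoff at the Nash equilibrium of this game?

115.70 dollars

Each unit j contributes comes back to j as 7.3 × (j's share), so j prefers to contribute only if that share exceeds 1/7.3 = 0.1370; otherwise keeping the unit dominates.
The shares above 0.1370 belong to Noor, Vera and Dana, contributing 30 each; the remaining 6 contribute 0. Total contributed: 90.
Omar keeps 30 and receives 7.3 × 90 × 6/46 = 85.70 from the habitat fund, for a payoff of 115.70.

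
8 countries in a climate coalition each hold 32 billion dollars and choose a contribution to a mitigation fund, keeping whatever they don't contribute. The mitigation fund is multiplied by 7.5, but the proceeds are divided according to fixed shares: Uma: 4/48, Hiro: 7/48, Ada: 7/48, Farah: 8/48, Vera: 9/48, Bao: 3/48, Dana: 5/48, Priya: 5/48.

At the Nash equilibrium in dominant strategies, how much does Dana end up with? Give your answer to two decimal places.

132.00 billion dollars

A player with share s gets back 7.5·s per unit contributed, so full contribution is dominant for anyone with s > 1/7.5 = 0.1333 and zero contribution is dominant for anyone below.
Hiro, Ada, Farah and Vera clear that bar, contributing 32 each; the remaining 4 contribute 0. Total contributed: 128.
Dana keeps 32 and receives 7.5 × 128 × 5/48 = 100.00 from the mitigation fund, for a payoff of 132.00.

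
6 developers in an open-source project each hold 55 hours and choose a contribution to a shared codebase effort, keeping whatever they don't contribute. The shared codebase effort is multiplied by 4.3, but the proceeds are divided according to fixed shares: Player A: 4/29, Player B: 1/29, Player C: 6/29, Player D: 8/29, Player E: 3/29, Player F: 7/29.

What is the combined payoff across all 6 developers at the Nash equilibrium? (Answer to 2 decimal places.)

For player j, contributing a unit is worthwhile iff 4.3 × (j's share) ≥ 1, i.e. iff j's share is at least 0.2326.
The shares above 0.2326 belong to Player D and Player F, contributing 55 each; the remaining 4 contribute 0. Total contributed: 110.
The shared codebase effort pays out 4.3 × 110 = 473.00 in total (split across the unequal shares, but the aggregate is all that matters for the group sum).
The 4 free-riders keep 55 each, adding 220. Group total = 220 + 473.00 = 693.00.

693.00 hours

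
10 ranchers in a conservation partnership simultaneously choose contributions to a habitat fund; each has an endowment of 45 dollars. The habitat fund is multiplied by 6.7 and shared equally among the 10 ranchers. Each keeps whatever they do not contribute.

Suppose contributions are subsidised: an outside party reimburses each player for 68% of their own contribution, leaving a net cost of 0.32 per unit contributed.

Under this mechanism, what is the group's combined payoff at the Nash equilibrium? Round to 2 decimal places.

3321.00 dollars

The effective private return per unit is now (6.7/10) / 0.32 = 2.0938 > 1, so every player's dominant strategy flips to full contribution.
At the Nash equilibrium everyone contributes 45. Group total payoff = 10 × (45 × 0.68 + 6.7 × 45) = 3321.00.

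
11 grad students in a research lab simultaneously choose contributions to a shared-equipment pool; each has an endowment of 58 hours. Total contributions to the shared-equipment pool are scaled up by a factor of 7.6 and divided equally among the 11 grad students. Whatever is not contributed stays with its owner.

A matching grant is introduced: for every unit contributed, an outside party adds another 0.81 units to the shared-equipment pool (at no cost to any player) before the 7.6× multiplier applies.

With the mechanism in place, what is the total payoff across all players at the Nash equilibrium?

The effective private return per unit is now 7.6 × 1.81 / 11 = 1.2505 > 1, so every player's dominant strategy flips to full contribution.
So the Nash equilibrium is full contribution by all 11; the group earns 7.6 × 1.81 × 638 = 8776.33.

8776.33 hours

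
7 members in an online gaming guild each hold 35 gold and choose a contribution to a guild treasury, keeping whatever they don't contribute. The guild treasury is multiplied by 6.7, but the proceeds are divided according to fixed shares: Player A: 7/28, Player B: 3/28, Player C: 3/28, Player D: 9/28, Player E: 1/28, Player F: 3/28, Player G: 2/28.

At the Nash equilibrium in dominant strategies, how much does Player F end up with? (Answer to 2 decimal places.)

For player j, contributing a unit is worthwhile iff 6.7 × (j's share) ≥ 1, i.e. iff j's share is at least 0.1493.
The shares above 0.1493 belong to Player A and Player D, contributing 35 each; the remaining 5 contribute 0. Total contributed: 70.
Player F keeps 35 and receives 6.7 × 70 × 3/28 = 50.25 from the guild treasury, for a payoff of 85.25.

85.25 gold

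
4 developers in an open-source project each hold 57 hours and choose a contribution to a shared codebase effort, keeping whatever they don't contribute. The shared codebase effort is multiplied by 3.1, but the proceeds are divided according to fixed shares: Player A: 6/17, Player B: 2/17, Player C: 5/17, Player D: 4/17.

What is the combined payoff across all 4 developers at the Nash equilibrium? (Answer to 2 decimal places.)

Each unit j contributes comes back to j as 3.1 × (j's share), so j prefers to contribute only if that share exceeds 1/3.1 = 0.3226; otherwise keeping the unit dominates.
Only Player A (6/17) clears that bar, contributing 57; the remaining 3 contribute 0. Total contributed: 57.
The shared codebase effort pays out 3.1 × 57 = 176.70 in total (split across the unequal shares, but the aggregate is all that matters for the group sum).
The 3 free-riders keep 57 each, adding 171. Group total = 171 + 176.70 = 347.70.

347.70 hours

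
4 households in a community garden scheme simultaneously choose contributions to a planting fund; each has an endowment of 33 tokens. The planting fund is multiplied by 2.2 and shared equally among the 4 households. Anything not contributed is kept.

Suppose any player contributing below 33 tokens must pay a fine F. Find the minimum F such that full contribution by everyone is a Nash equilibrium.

14.85 tokens

Given the others contribute fully, the best deviation is to contribute 0 (any partial contribution still incurs the fine and gives up units whose private return 0.5500 is below 1).
Deviating from 33 to 0 saves 33 tokens but forfeits the deviator's share of the drop in the planting fund: 2.2/4 × 33 = 18.15.
So the deviation gain is 33 − 18.15 = 14.85, and the fine must be at least 14.85 tokens to wipe it out.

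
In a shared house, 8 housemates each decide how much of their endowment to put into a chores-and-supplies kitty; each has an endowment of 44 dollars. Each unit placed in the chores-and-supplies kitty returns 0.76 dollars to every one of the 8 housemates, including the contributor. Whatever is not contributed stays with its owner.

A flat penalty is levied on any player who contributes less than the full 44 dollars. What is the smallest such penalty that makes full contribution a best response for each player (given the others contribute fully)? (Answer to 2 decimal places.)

10.56 dollars

Given the others contribute fully, the best deviation is to contribute 0 (any partial contribution still incurs the fine and gives up units whose private return 0.76 is below 1).
Deviating from 44 to 0 saves 44 dollars but forfeits the deviator's share of the drop in the chores-and-supplies kitty: 0.76 × 44 = 33.44.
So the deviation gain is 44 − 33.44 = 10.56, and the fine must be at least 10.56 dollars to wipe it out.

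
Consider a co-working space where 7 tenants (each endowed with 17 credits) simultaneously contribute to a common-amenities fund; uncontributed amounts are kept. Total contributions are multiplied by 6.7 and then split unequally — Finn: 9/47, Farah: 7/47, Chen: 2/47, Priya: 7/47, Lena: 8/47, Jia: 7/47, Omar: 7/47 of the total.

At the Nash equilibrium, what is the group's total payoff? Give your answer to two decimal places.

312.80 credits

For player j, contributing a unit is worthwhile iff 6.7 × (j's share) ≥ 1, i.e. iff j's share is at least 0.1493.
Finn and Lena are above the threshold, contributing 17 each; the remaining 5 contribute 0. Total contributed: 34.
The common-amenities fund pays out 6.7 × 34 = 227.80 in total (split across the unequal shares, but the aggregate is all that matters for the group sum).
The 5 free-riders keep 17 each, adding 85. Group total = 85 + 227.80 = 312.80.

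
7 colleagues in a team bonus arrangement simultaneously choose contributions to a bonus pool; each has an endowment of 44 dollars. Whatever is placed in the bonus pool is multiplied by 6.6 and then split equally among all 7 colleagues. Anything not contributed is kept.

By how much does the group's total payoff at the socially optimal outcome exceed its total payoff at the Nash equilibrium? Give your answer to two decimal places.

1724.80 dollars

Each contributed unit returns 6.6/7 = 0.9429 to its contributor — below 1 — so contributing 0 is dominant for every player. At the Nash equilibrium everyone keeps their 44, and the group total is 7 × 44 = 308.
Each contributed unit returns 6.600 to the group as a whole (0.9429 to each of 7 players), which exceeds 1, so the social optimum is full contribution: group total = 6.600 × 308 = 2032.80.
Efficiency loss = 2032.80 − 308 = 1724.80.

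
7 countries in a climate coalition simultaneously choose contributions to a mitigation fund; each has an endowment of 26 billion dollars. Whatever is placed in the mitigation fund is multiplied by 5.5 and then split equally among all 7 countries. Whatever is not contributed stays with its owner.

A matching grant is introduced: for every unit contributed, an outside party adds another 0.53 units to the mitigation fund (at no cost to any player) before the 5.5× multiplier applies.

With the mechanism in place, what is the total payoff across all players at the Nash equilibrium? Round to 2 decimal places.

Under the mechanism each unit contributed yields 5.5 × 1.53 / 7 = 1.2021 back to its contributor per unit of net cost, which exceeds 1, making full contribution the dominant choice for everyone.
So the Nash equilibrium is full contribution by all 7; the group earns 5.5 × 1.53 × 182 = 1531.53.

1531.53 billion dollars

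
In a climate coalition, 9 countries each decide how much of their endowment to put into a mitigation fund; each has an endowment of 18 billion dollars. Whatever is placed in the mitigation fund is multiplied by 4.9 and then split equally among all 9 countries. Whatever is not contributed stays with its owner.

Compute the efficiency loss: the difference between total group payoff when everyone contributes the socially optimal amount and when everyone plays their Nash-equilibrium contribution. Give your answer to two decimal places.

631.80 billion dollars

Each contributed unit returns 4.9/9 = 0.5444 to its contributor — below 1 — so contributing 0 is dominant for every player. At the Nash equilibrium everyone keeps their 18, and the group total is 9 × 18 = 162.
Each contributed unit returns 4.900 to the group as a whole (0.5444 to each of 9 players), which exceeds 1, so the social optimum is full contribution: group total = 4.900 × 162 = 793.80.
Efficiency loss = 793.80 − 162 = 631.80.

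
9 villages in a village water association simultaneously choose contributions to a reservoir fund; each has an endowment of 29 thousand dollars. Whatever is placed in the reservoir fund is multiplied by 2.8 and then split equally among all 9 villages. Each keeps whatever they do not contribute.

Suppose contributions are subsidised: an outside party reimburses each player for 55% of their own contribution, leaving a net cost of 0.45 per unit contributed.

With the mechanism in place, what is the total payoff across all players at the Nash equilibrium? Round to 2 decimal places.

261.00 thousand dollars

Even with the mechanism, each unit contributed returns only (2.8/9) / 0.45 = 0.6914 per unit of net cost, so contributing nothing is still dominant.
At the Nash equilibrium no one contributes; group total payoff = 9 × 29 = 261.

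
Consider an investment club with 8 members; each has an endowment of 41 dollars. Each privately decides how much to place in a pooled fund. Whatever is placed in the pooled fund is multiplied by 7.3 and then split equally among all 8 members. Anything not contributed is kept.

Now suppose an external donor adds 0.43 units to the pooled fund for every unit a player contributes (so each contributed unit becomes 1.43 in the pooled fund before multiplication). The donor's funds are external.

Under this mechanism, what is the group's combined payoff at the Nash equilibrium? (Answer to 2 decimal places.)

3423.99 dollars

The effective private return per unit is now 7.3 × 1.43 / 8 = 1.3049 > 1, so every player's dominant strategy flips to full contribution.
At the Nash equilibrium everyone contributes 41. Group total payoff = 7.3 × 1.43 × 328 = 3423.99.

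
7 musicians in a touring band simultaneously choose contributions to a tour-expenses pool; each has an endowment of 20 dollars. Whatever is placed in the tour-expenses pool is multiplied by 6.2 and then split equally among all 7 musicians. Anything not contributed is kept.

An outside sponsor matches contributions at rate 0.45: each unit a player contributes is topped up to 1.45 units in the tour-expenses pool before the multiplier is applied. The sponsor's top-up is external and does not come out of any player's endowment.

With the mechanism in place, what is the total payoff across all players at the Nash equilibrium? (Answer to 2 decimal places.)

With the mechanism, a contributed unit returns 6.2 × 1.45 / 7 = 1.2843 per unit of net cost to the contributor — now above 1 — so contributing fully is weakly dominant for every player.
At the Nash equilibrium everyone contributes 20. Group total payoff = 6.2 × 1.45 × 140 = 1258.60.

1258.60 dollars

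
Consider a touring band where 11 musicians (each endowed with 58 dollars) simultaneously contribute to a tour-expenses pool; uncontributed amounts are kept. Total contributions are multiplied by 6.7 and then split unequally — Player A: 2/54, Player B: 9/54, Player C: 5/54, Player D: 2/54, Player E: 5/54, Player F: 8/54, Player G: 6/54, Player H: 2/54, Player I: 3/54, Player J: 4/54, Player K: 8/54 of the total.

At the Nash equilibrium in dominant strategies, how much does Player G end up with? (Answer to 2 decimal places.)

For player j, contributing a unit is worthwhile iff 6.7 × (j's share) ≥ 1, i.e. iff j's share is at least 0.1493.
The only share above 0.1493 is Player B's 9/54, contributing 58; the remaining 10 contribute 0. Total contributed: 58.
Player G keeps 58 and receives 6.7 × 58 × 6/54 = 43.18 from the tour-expenses pool, for a payoff of 101.18.

101.18 dollars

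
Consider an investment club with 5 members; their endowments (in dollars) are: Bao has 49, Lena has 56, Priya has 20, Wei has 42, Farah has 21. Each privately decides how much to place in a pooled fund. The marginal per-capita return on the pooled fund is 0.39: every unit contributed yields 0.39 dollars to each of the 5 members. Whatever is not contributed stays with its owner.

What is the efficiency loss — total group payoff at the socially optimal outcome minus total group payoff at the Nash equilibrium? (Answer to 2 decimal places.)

178.60 dollars

The private return per contributed unit is 0.39 < 1 for everyone, so the Nash equilibrium is zero contribution and the group total is Σ E_j = 49 + 56 + 20 + 42 + 21 = 188.
Each contributed unit returns 1.950 to the group, so the social optimum is full contribution by everyone: group total = 1.950 × 188 = 366.60.
Efficiency loss = (1.950 − 1) × 188 = 178.60.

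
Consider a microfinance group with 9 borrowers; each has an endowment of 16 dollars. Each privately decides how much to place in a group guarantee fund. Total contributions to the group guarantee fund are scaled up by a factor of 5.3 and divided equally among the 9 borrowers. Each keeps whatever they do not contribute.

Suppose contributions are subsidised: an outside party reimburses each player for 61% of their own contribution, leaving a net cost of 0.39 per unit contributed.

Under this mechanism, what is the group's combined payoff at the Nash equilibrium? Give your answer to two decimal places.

Under the mechanism each unit contributed yields (5.3/9) / 0.39 = 1.5100 back to its contributor per unit of net cost, which exceeds 1, making full contribution the dominant choice for everyone.
At the Nash equilibrium everyone contributes 16. Group total payoff = 9 × (16 × 0.61 + 5.3 × 16) = 851.04.

851.04 dollars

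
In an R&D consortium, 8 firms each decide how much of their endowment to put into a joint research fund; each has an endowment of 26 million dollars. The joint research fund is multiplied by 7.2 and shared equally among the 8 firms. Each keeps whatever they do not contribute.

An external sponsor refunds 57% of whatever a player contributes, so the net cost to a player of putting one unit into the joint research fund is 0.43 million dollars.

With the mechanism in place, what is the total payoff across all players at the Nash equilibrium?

1616.16 million dollars

Under the mechanism each unit contributed yields (7.2/8) / 0.43 = 2.0930 back to its contributor per unit of net cost, which exceeds 1, making full contribution the dominant choice for everyone.
At the Nash equilibrium everyone contributes 26. Group total payoff = 8 × (26 × 0.57 + 7.2 × 26) = 1616.16.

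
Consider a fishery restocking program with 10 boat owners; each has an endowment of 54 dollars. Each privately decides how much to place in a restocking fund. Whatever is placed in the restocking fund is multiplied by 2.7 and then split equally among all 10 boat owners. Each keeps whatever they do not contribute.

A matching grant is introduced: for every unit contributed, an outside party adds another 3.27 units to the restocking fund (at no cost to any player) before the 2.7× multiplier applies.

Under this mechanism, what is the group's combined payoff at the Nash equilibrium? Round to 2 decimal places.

6225.66 dollars

The effective private return per unit is now 2.7 × 4.27 / 10 = 1.1529 > 1, so every player's dominant strategy flips to full contribution.
At the Nash equilibrium everyone contributes 54. Group total payoff = 2.7 × 4.27 × 540 = 6225.66.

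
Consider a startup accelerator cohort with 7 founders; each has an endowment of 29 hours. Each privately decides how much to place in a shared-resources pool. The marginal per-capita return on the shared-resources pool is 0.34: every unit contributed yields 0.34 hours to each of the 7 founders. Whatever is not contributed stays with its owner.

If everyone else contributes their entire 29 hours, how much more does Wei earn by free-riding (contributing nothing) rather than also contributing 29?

Switching from a contribution of 29 to 0 lets Wei keep an extra 29 hours, but lowers the shared-resources pool by 29, which costs Wei their own share of that drop: 0.34 × 29 = 9.86.
Net gain = 29 − 9.86 = 19.14. The private return per contributed unit (0.34) is below 1, so free-riding is indeed the best response regardless of what the others do.

19.14 hours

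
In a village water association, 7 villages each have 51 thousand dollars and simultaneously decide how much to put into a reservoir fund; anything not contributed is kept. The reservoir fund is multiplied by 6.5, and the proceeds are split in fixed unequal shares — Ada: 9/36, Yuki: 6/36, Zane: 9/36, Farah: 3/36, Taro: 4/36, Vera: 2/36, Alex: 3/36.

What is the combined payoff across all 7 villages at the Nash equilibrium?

1198.50 thousand dollars

Each unit j contributes comes back to j as 6.5 × (j's share), so j prefers to contribute only if that share exceeds 1/6.5 = 0.1538; otherwise keeping the unit dominates.
Ada, Yuki and Zane are above the threshold, contributing 51 each; the remaining 4 contribute 0. Total contributed: 153.
The reservoir fund pays out 6.5 × 153 = 994.50 in total (split across the unequal shares, but the aggregate is all that matters for the group sum).
The 4 free-riders keep 51 each, adding 204. Group total = 204 + 994.50 = 1198.50.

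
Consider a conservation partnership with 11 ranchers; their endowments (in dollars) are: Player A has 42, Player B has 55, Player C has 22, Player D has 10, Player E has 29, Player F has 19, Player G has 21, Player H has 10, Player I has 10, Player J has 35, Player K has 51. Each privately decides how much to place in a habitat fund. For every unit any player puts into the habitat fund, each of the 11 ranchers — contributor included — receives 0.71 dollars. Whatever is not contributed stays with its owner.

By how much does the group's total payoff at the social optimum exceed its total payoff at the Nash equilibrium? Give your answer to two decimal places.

The private return per contributed unit is 0.71 < 1 for everyone, so the Nash equilibrium is zero contribution and the group total is Σ E_j = 42 + 55 + 22 + 10 + 29 + 19 + 21 + 10 + 10 + 35 + 51 = 304.
Each contributed unit returns 7.810 to the group, so the social optimum is full contribution by everyone: group total = 7.810 × 304 = 2374.24.
Efficiency loss = (7.810 − 1) × 304 = 2070.24.

2070.24 dollars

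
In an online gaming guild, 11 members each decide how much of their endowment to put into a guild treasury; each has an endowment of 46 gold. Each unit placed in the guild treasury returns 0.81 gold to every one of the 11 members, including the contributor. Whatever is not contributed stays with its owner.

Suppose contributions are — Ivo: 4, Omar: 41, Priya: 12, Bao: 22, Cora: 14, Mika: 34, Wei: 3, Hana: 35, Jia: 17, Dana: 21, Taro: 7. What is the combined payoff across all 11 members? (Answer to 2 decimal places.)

Total contributed: 4 + 41 + 12 + 22 + 14 + 34 + 3 + 35 + 17 + 21 + 7 = 210; total kept: 11 × 46 − 210 = 296.
The guild treasury pays out 0.81 × 11 × 210 = 1871.10 in aggregate.
Group total = 296 + 1871.10 = 2167.10.

2167.10 gold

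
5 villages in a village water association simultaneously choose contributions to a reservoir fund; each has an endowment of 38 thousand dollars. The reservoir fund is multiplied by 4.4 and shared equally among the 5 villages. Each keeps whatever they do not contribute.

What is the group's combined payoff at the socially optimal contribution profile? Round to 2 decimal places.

836.00 thousand dollars

Each contributed unit returns 4.400 to the group as a whole (0.8800 to each of 5 players), which exceeds 1, so the social optimum is full contribution: group total = 4.400 × 190 = 836.00.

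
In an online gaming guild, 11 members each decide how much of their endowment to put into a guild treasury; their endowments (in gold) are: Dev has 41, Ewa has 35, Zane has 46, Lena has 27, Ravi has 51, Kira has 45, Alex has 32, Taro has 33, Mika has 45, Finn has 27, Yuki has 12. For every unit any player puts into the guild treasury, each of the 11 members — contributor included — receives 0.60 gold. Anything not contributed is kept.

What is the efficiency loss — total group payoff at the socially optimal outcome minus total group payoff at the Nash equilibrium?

2206.40 gold

The private return per contributed unit is 0.60 < 1 for everyone, so the Nash equilibrium is zero contribution and the group total is Σ E_j = 41 + 35 + 46 + 27 + 51 + 45 + 32 + 33 + 45 + 27 + 12 = 394.
Each contributed unit returns 6.600 to the group, so the social optimum is full contribution by everyone: group total = 6.600 × 394 = 2600.40.
Efficiency loss = (6.600 − 1) × 394 = 2206.40.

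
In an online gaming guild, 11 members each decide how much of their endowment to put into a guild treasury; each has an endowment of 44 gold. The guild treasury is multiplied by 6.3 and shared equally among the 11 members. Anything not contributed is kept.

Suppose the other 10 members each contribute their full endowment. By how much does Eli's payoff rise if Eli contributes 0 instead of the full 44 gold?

18.80 gold

Switching from a contribution of 44 to 0 lets Eli keep an extra 44 gold, but lowers the guild treasury by 44, which costs Eli their own share of that drop: 6.3/11 × 44 = 25.20.
Net gain = 44 − 25.20 = 18.80. The private return per contributed unit (0.5727) is below 1, so free-riding is indeed the best response regardless of what the others do.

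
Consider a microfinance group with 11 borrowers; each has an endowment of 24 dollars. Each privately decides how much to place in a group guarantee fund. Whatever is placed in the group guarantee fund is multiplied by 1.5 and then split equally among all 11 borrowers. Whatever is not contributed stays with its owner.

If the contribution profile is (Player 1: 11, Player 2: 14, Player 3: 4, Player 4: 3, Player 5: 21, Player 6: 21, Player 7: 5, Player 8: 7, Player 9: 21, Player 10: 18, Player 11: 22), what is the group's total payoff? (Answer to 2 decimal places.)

Total contributed: 11 + 14 + 4 + 3 + 21 + 21 + 5 + 7 + 21 + 18 + 22 = 147; total kept: 11 × 24 − 147 = 117.
The group guarantee fund pays out 1.5 × 147 = 220.50 in aggregate.
Group total = 117 + 220.50 = 337.50.

337.50 dollars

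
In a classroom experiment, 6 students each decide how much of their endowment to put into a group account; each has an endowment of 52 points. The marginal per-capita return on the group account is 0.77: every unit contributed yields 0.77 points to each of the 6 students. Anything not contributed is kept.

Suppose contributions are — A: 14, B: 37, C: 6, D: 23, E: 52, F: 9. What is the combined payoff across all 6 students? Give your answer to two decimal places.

822.42 points

Total contributed: 14 + 37 + 6 + 23 + 52 + 9 = 141; total kept: 6 × 52 − 141 = 171.
The group account pays out 0.77 × 6 × 141 = 651.42 in aggregate.
Group total = 171 + 651.42 = 822.42.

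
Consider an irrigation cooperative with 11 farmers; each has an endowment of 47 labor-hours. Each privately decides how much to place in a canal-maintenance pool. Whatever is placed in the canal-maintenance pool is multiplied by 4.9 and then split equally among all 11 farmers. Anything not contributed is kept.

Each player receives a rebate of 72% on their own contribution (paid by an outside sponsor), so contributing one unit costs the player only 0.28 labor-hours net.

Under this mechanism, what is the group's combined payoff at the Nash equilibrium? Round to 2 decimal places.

2905.54 labor-hours

Under the mechanism each unit contributed yields (4.9/11) / 0.28 = 1.5909 back to its contributor per unit of net cost, which exceeds 1, making full contribution the dominant choice for everyone.
At the Nash equilibrium everyone contributes 47. Group total payoff = 11 × (47 × 0.72 + 4.9 × 47) = 2905.54.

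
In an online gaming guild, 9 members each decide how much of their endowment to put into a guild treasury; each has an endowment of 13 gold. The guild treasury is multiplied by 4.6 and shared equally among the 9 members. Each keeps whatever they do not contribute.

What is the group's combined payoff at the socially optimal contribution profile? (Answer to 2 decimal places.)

Each contributed unit returns 4.600 to the group as a whole (0.5111 to each of 9 players), which exceeds 1, so the social optimum is full contribution: group total = 4.600 × 117 = 538.20.

538.20 gold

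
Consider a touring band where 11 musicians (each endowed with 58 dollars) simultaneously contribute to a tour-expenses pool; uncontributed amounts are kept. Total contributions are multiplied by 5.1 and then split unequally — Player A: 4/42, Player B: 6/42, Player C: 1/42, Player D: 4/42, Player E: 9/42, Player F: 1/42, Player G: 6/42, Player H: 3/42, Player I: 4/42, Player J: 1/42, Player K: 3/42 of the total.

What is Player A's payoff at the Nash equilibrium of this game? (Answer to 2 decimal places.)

Player j's private return per contributed unit is 5.1 × (j's share). Contributing is weakly dominant for j when that share is at least 1/5.1 = 0.1961, and contributing 0 is dominant otherwise.
The only share above 0.1961 is Player E's 9/42, contributing 58; the remaining 10 contribute 0. Total contributed: 58.
Player A keeps 58 and receives 5.1 × 58 × 4/42 = 28.17 from the tour-expenses pool, for a payoff of 86.17.

86.17 dollars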